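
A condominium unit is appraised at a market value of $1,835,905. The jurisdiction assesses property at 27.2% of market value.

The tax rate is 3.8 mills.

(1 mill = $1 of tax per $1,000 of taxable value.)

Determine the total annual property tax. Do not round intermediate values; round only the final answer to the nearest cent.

Assessed value = $1,835,905 × 0.272 = $499,366.16
Tax = $499,366.16 × 0.0038 = $1,897.591408

$1,897.59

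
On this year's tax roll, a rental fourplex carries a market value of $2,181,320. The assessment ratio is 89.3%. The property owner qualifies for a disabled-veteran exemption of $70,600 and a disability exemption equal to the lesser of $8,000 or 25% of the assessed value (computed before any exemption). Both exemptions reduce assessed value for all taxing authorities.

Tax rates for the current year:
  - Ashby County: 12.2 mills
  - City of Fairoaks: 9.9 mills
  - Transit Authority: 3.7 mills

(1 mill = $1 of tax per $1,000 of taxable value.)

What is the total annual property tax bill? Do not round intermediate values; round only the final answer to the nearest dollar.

$48,228

Assessed value = $2,181,320 × 0.893 = $1,947,918.76
Disability exemption = min($8,000, 25% × $1,947,918.76) = min($8,000, $486,979.69) = $8,000 (dollar cap binds)
Taxable value = $1,947,918.76 − $70,600 − $8,000 = $1,869,318.76
Ashby County: $1,869,318.76 × 0.0122 = $22,805.688872
City of Fairoaks: $1,869,318.76 × 0.0099 = $18,506.255724
Transit Authority: $1,869,318.76 × 0.0037 = $6,916.479412
Total = $48,228.424008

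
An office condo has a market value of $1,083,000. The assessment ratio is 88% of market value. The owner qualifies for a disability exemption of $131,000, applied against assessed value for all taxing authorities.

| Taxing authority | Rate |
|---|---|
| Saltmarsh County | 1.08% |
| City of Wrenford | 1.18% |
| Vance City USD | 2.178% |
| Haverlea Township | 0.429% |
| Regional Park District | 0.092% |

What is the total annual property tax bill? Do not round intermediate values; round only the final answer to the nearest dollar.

Assessed value = $1,083,000 × 0.88 = $953,040
Taxable value = $953,040 − $131,000 = $822,040
Saltmarsh County: $822,040 × 0.0108 = $8,878.032
City of Wrenford: $822,040 × 0.0118 = $9,700.072
Vance City USD: $822,040 × 0.02178 = $17,904.0312
Haverlea Township: $822,040 × 0.00429 = $3,526.5516
Regional Park District: $822,040 × 0.00092 = $756.2768
Total = $8,878.032 + $9,700.072 + $17,904.0312 + $3,526.5516 + $756.2768 = $40,764.9636

$40,765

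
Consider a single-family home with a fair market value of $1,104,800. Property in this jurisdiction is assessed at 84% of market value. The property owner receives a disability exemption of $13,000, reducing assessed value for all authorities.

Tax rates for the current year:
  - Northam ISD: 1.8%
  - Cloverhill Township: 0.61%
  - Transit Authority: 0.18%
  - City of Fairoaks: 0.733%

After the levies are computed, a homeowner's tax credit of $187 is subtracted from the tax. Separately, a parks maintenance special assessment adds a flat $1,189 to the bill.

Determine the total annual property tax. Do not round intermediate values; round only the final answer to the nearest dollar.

Assessed value = $1,104,800 × 0.84 = $928,032
Taxable value = $928,032 − $13,000 = $915,032
Northam ISD: $915,032 × 0.018 = $16,470.576
Cloverhill Township: $915,032 × 0.0061 = $5,581.6952
Transit Authority: $915,032 × 0.0018 = $1,647.0576
City of Fairoaks: $915,032 × 0.00733 = $6,707.18456
Levies subtotal = $30,406.51336
After credit = $30,406.51336 − $187 = $30,219.51336
Total = $30,219.51336 + $1,189 = $31,408.51336

$31,409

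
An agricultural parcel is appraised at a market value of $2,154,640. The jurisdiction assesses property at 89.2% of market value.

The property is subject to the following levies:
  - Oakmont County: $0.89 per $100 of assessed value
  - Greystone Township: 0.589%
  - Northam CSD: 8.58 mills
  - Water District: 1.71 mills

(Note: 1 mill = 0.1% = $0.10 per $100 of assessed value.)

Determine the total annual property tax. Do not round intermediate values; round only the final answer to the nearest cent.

Assessed value = $2,154,640 × 0.892 = $1,921,938.88
Oakmont County: $1,921,938.88 × 0.0089 = $17,105.256032
Greystone Township: $1,921,938.88 × 0.00589 = $11,320.2200032
Northam CSD: $1,921,938.88 × 0.00858 = $16,490.2355904
Water District: $1,921,938.88 × 0.00171 = $3,286.5154848
Total = $48,202.2271104

$48,202.23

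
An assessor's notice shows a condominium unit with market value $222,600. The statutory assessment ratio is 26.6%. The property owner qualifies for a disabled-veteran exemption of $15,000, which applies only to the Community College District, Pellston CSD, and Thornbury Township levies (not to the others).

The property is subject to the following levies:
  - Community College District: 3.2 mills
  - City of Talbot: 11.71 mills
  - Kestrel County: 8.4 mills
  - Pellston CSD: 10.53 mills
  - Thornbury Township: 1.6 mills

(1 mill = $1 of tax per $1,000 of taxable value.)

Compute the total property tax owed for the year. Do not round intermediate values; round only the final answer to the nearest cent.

$1,868.51

Assessed value = $222,600 × 0.266 = $59,211.6
Community College District: ($59,211.6 − $15,000) × 0.0032 = $44,211.6 × 0.0032 = $141.47712
City of Talbot: $59,211.6 × 0.01171 = $693.367836
Kestrel County: $59,211.6 × 0.0084 = $497.37744
Pellston CSD: ($59,211.6 − $15,000) × 0.01053 = $44,211.6 × 0.01053 = $465.548148
Thornbury Township: ($59,211.6 − $15,000) × 0.0016 = $44,211.6 × 0.0016 = $70.73856
Total = $1,868.509104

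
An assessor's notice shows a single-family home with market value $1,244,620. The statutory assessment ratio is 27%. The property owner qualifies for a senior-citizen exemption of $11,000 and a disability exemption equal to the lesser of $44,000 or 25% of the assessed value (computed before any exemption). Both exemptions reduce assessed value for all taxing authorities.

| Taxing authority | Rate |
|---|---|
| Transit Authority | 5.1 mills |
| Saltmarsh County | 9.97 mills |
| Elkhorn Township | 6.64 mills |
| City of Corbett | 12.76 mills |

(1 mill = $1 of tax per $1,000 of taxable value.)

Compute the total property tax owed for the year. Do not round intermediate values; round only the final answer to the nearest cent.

Assessed value = $1,244,620 × 0.27 = $336,047.4
Disability exemption = min($44,000, 25% × $336,047.4) = min($44,000, $84,011.85) = $44,000 (dollar cap binds)
Taxable value = $336,047.4 − $11,000 − $44,000 = $281,047.4
Transit Authority: $281,047.4 × 0.0051 = $1,433.34174
Saltmarsh County: $281,047.4 × 0.00997 = $2,802.042578
Elkhorn Township: $281,047.4 × 0.00664 = $1,866.154736
City of Corbett: $281,047.4 × 0.01276 = $3,586.164824
Total = $9,687.703878

$9,687.70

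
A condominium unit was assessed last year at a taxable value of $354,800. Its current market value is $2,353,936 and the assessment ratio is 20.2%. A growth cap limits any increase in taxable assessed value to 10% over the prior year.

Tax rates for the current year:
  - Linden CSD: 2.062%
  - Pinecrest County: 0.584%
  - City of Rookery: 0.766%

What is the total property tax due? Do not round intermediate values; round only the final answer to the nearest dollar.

Uncapped assessed value = $2,353,936 × 0.202 = $475,495.072
Cap limit = $354,800 × 1.1 = $390,280
Taxable assessed value = min($475,495.072, $390,280) = $390,280 (cap binds)
Linden CSD: $390,280 × 0.02062 = $8,047.5736
Pinecrest County: $390,280 × 0.00584 = $2,279.2352
City of Rookery: $390,280 × 0.00766 = $2,989.5448
Total = $13,316.3536

$13,316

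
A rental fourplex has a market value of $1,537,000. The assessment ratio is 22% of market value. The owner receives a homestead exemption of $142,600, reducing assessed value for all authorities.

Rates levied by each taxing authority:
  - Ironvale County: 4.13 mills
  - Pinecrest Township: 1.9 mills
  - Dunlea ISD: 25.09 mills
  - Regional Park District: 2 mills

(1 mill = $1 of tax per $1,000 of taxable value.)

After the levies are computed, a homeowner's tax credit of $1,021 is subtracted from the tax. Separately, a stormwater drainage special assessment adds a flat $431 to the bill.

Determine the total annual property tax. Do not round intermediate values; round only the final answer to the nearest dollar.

Assessed value = $1,537,000 × 0.22 = $338,140
Taxable value = $338,140 − $142,600 = $195,540
Ironvale County: $195,540 × 0.00413 = $807.5802
Pinecrest Township: $195,540 × 0.0019 = $371.526
Dunlea ISD: $195,540 × 0.02509 = $4,906.0986
Regional Park District: $195,540 × 0.002 = $391.08
Levies subtotal = $6,476.2848
After credit = $6,476.2848 − $1,021 = $5,455.2848
Total = $5,455.2848 + $431 = $5,886.2848

$5,886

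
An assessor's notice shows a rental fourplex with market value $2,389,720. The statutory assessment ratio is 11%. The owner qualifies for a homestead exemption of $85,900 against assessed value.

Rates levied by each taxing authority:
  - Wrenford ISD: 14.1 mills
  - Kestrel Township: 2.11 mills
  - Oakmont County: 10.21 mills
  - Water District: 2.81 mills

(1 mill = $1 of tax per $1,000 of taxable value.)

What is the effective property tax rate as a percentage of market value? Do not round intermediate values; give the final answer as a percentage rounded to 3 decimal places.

Assessed value = $2,389,720 × 0.11 = $262,869.2
Taxable value = $262,869.2 − $85,900 = $176,969.2
Wrenford ISD: $176,969.2 × 0.0141 = $2,495.26572
Kestrel Township: $176,969.2 × 0.00211 = $373.405012
Oakmont County: $176,969.2 × 0.01021 = $1,806.855532
Water District: $176,969.2 × 0.00281 = $497.283452
Total tax = $5,172.809716
Effective rate = $5,172.809716 ÷ $2,389,720 = 0.216% of market value

0.216%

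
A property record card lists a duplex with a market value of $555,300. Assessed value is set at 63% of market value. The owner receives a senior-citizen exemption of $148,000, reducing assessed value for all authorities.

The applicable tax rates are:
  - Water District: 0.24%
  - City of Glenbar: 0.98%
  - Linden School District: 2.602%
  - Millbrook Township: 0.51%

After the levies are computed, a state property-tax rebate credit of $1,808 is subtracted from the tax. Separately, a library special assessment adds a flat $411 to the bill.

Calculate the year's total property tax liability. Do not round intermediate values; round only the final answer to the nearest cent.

Assessed value = $555,300 × 0.63 = $349,839
Taxable value = $349,839 − $148,000 = $201,839
Water District: $201,839 × 0.0024 = $484.4136
City of Glenbar: $201,839 × 0.0098 = $1,978.0222
Linden School District: $201,839 × 0.02602 = $5,251.85078
Millbrook Township: $201,839 × 0.0051 = $1,029.3789
Levies subtotal = $8,743.66548
After credit = $8,743.66548 − $1,808 = $6,935.66548
Total = $6,935.66548 + $411 = $7,346.66548

$7,346.67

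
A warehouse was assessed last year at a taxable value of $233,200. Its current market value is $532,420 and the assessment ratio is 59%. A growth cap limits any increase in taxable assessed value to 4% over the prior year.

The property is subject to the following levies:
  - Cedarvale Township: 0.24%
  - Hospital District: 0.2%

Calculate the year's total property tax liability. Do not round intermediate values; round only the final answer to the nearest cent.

Uncapped assessed value = $532,420 × 0.59 = $314,127.8
Cap limit = $233,200 × 1.04 = $242,528
Taxable assessed value = min($314,127.8, $242,528) = $242,528 (cap binds)
Cedarvale Township: $242,528 × 0.0024 = $582.0672
Hospital District: $242,528 × 0.002 = $485.056
Total = $1,067.1232

$1,067.12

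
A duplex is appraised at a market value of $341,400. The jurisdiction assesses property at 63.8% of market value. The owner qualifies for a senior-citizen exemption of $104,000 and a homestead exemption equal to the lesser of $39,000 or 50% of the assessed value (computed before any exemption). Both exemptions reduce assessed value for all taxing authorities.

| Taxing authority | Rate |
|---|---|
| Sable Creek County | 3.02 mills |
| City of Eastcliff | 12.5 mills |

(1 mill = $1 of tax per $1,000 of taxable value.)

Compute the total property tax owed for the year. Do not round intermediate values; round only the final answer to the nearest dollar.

$1,161

Assessed value = $341,400 × 0.638 = $217,813.2
Homestead exemption = min($39,000, 50% × $217,813.2) = min($39,000, $108,906.6) = $39,000 (dollar cap binds)
Taxable value = $217,813.2 − $104,000 − $39,000 = $74,813.2
Sable Creek County: $74,813.2 × 0.00302 = $225.935864
City of Eastcliff: $74,813.2 × 0.0125 = $935.165
Total = $1,161.100864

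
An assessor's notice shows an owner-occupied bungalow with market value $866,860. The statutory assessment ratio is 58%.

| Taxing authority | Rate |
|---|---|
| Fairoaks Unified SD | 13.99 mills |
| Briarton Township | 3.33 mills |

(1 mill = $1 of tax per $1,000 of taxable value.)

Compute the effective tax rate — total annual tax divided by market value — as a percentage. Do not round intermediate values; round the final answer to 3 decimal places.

Assessed value = $866,860 × 0.58 = $502,778.8
Fairoaks Unified SD: $502,778.8 × 0.01399 = $7,033.875412
Briarton Township: $502,778.8 × 0.00333 = $1,674.253404
Total tax = $8,708.128816
Effective rate = $8,708.128816 ÷ $866,860 = 1.005% of market value

1.005%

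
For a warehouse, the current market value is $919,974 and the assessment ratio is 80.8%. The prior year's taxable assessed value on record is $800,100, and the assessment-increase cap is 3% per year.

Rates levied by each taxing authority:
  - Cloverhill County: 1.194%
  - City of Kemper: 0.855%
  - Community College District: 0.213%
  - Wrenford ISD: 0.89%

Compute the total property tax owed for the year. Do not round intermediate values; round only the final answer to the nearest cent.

$23,430.05

Uncapped assessed value = $919,974 × 0.808 = $743,338.992
Cap limit = $800,100 × 1.03 = $824,103
Taxable assessed value = min($743,338.992, $824,103) = $743,338.992 (cap does not bind)
Cloverhill County: $743,338.992 × 0.01194 = $8,875.46756448
City of Kemper: $743,338.992 × 0.00855 = $6,355.5483816
Community College District: $743,338.992 × 0.00213 = $1,583.31205296
Wrenford ISD: $743,338.992 × 0.0089 = $6,615.7170288
Total = $23,430.04502784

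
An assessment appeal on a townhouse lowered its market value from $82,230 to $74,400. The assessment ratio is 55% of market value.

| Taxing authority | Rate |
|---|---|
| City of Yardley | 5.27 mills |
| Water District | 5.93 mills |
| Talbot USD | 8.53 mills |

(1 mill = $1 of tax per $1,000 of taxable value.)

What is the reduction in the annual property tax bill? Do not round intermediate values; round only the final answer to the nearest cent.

Old assessed value = $82,230 × 0.55 = $45,226.5
New assessed value = $74,400 × 0.55 = $40,920
Combined rate = 0.00527 + 0.00593 + 0.00853 = 0.01973
Old tax = $45,226.5 × 0.01973 = $892.318845
New tax = $40,920 × 0.01973 = $807.3516
Reduction = $892.318845 − $807.3516 = $84.967245

$84.97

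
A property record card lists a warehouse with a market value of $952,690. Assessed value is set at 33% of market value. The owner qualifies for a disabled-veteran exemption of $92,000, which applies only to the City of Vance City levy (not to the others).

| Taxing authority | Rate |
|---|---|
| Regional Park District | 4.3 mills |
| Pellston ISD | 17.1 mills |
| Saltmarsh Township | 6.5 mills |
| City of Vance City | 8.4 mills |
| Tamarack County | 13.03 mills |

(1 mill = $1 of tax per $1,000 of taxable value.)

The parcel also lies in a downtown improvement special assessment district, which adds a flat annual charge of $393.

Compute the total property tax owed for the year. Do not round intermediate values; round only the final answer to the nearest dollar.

$15,129

Assessed value = $952,690 × 0.33 = $314,387.7
Regional Park District: $314,387.7 × 0.0043 = $1,351.86711
Pellston ISD: $314,387.7 × 0.0171 = $5,376.02967
Saltmarsh Township: $314,387.7 × 0.0065 = $2,043.52005
City of Vance City: ($314,387.7 − $92,000) × 0.0084 = $222,387.7 × 0.0084 = $1,868.05668
Tamarack County: $314,387.7 × 0.01303 = $4,096.471731
Levies subtotal = $14,735.945241
Total = $14,735.945241 + $393 = $15,128.945241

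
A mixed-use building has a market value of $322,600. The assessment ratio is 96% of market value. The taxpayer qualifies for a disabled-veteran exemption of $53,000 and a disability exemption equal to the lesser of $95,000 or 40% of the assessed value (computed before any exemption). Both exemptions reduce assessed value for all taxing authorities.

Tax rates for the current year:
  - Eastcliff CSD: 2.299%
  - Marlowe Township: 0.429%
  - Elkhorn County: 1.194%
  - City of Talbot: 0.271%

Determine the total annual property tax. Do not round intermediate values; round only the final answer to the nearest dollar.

$6,780

Assessed value = $322,600 × 0.96 = $309,696
Disability exemption = min($95,000, 40% × $309,696) = min($95,000, $123,878.4) = $95,000 (dollar cap binds)
Taxable value = $309,696 − $53,000 − $95,000 = $161,696
Eastcliff CSD: $161,696 × 0.02299 = $3,717.39104
Marlowe Township: $161,696 × 0.00429 = $693.67584
Elkhorn County: $161,696 × 0.01194 = $1,930.65024
City of Talbot: $161,696 × 0.00271 = $438.19616
Total = $6,779.91328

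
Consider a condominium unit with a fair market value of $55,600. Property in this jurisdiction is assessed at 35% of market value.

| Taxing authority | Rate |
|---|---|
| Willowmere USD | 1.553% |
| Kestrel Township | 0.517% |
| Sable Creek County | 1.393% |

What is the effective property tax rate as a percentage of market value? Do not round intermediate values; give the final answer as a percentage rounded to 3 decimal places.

1.212%

Assessed value = $55,600 × 0.35 = $19,460
Willowmere USD: $19,460 × 0.01553 = $302.2138
Kestrel Township: $19,460 × 0.00517 = $100.6082
Sable Creek County: $19,460 × 0.01393 = $271.0778
Total tax = $673.8998
Effective rate = $673.8998 ÷ $55,600 = 1.212% of market value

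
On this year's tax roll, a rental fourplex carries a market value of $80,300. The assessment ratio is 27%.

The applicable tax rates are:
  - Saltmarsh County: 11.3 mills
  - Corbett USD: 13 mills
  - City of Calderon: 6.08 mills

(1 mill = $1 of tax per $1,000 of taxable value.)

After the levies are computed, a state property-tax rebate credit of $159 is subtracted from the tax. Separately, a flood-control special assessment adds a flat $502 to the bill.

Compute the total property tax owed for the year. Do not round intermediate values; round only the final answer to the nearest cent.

$1,001.67

Assessed value = $80,300 × 0.27 = $21,681
Saltmarsh County: $21,681 × 0.0113 = $244.9953
Corbett USD: $21,681 × 0.013 = $281.853
City of Calderon: $21,681 × 0.00608 = $131.82048
Levies subtotal = $658.66878
After credit = $658.66878 − $159 = $499.66878
Total = $499.66878 + $502 = $1,001.66878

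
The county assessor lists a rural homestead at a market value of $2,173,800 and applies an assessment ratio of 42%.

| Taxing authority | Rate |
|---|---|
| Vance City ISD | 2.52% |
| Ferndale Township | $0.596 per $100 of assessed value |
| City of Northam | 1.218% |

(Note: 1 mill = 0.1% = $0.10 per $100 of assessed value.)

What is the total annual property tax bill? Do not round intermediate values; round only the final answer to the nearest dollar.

$39,569

Assessed value = $2,173,800 × 0.42 = $912,996
Vance City ISD: $912,996 × 0.0252 = $23,007.4992
Ferndale Township: $912,996 × 0.00596 = $5,441.45616
City of Northam: $912,996 × 0.01218 = $11,120.29128
Total = $39,569.24664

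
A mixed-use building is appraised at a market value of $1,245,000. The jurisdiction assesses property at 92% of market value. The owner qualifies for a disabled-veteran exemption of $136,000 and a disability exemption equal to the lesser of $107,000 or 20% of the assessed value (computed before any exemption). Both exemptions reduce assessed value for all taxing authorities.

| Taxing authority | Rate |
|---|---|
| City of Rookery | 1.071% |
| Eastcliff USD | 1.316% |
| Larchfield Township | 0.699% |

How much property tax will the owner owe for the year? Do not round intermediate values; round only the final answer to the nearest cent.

$27,848.06

Assessed value = $1,245,000 × 0.92 = $1,145,400
Disability exemption = min($107,000, 20% × $1,145,400) = min($107,000, $229,080) = $107,000 (dollar cap binds)
Taxable value = $1,145,400 − $136,000 − $107,000 = $902,400
City of Rookery: $902,400 × 0.01071 = $9,664.704
Eastcliff USD: $902,400 × 0.01316 = $11,875.584
Larchfield Township: $902,400 × 0.00699 = $6,307.776
Total = $27,848.064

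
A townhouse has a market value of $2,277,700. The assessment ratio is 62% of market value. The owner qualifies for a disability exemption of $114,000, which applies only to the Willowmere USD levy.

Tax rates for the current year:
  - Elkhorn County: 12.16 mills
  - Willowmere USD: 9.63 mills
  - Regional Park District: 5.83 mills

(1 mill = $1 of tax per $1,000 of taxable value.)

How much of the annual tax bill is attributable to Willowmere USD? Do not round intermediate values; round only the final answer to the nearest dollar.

$12,501

Assessed value = $2,277,700 × 0.62 = $1,412,174
Willowmere USD taxable value = $1,412,174 − $114,000 = $1,298,174
Willowmere USD levy = $1,298,174 × 0.00963 = $12,501.41562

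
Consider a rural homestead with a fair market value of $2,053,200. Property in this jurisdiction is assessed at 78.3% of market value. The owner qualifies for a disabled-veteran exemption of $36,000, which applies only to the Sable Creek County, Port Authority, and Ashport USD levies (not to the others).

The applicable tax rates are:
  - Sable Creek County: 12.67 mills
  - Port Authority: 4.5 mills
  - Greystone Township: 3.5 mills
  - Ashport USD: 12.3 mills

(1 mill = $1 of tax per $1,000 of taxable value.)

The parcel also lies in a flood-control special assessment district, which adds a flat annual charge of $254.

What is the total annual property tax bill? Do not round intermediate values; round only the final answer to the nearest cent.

Assessed value = $2,053,200 × 0.783 = $1,607,655.6
Sable Creek County: ($1,607,655.6 − $36,000) × 0.01267 = $1,571,655.6 × 0.01267 = $19,912.876452
Port Authority: ($1,607,655.6 − $36,000) × 0.0045 = $1,571,655.6 × 0.0045 = $7,072.4502
Greystone Township: $1,607,655.6 × 0.0035 = $5,626.7946
Ashport USD: ($1,607,655.6 − $36,000) × 0.0123 = $1,571,655.6 × 0.0123 = $19,331.36388
Levies subtotal = $51,943.485132
Total = $51,943.485132 + $254 = $52,197.485132

$52,197.49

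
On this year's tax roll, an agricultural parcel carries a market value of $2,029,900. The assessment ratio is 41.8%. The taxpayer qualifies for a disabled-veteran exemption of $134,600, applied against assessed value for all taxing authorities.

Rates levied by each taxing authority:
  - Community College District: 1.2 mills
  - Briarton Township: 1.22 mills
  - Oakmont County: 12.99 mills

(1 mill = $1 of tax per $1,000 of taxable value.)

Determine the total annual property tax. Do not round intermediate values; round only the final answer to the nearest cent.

$11,001.17

Assessed value = $2,029,900 × 0.418 = $848,498.2
Taxable value = $848,498.2 − $134,600 = $713,898.2
Community College District: $713,898.2 × 0.0012 = $856.67784
Briarton Township: $713,898.2 × 0.00122 = $870.955804
Oakmont County: $713,898.2 × 0.01299 = $9,273.537618
Total = $856.67784 + $870.955804 + $9,273.537618 = $11,001.171262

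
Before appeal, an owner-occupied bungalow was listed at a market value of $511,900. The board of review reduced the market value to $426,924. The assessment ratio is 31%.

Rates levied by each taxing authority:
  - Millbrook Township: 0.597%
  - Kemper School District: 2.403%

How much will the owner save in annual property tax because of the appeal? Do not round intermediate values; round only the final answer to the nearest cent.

$790.28

Old assessed value = $511,900 × 0.31 = $158,689
New assessed value = $426,924 × 0.31 = $132,346.44
Combined rate = 0.00597 + 0.02403 = 0.03
Old tax = $158,689 × 0.03 = $4,760.67
New tax = $132,346.44 × 0.03 = $3,970.3932
Reduction = $4,760.67 − $3,970.3932 = $790.2768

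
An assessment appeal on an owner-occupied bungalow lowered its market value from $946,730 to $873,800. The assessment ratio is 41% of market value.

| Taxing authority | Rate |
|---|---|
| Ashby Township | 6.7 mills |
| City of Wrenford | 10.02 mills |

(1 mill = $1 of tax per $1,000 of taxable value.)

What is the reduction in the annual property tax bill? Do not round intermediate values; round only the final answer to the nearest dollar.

Old assessed value = $946,730 × 0.41 = $388,159.3
New assessed value = $873,800 × 0.41 = $358,258
Combined rate = 0.0067 + 0.01002 = 0.01672
Old tax = $388,159.3 × 0.01672 = $6,490.023496
New tax = $358,258 × 0.01672 = $5,990.07376
Reduction = $6,490.023496 − $5,990.07376 = $499.949736

$500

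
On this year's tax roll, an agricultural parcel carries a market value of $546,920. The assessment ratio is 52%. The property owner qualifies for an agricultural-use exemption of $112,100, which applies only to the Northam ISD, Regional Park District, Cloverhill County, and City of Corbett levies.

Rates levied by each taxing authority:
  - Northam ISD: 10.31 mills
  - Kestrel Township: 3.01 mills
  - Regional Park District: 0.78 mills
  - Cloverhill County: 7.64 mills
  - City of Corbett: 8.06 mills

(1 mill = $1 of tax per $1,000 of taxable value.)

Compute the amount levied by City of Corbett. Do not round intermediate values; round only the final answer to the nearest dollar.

Assessed value = $546,920 × 0.52 = $284,398.4
City of Corbett taxable value = $284,398.4 − $112,100 = $172,298.4
City of Corbett levy = $172,298.4 × 0.00806 = $1,388.725104

$1,389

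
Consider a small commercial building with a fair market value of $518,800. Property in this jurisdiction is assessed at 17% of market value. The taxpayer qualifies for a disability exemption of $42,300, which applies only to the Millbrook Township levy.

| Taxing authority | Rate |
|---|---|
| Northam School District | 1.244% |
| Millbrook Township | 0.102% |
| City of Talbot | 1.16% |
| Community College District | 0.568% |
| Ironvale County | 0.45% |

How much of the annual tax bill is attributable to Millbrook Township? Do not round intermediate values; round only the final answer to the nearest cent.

$46.81

Assessed value = $518,800 × 0.17 = $88,196
Millbrook Township taxable value = $88,196 − $42,300 = $45,896
Millbrook Township levy = $45,896 × 0.00102 = $46.81392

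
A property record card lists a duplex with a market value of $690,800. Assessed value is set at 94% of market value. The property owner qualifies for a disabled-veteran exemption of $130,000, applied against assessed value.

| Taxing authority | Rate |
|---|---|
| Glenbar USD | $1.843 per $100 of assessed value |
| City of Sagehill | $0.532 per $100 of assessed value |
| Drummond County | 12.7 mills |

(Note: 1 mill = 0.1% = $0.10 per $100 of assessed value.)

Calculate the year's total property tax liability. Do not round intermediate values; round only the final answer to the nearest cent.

Assessed value = $690,800 × 0.94 = $649,352
Taxable value = $649,352 − $130,000 = $519,352
Glenbar USD: $519,352 × 0.01843 = $9,571.65736
City of Sagehill: $519,352 × 0.00532 = $2,762.95264
Drummond County: $519,352 × 0.0127 = $6,595.7704
Total = $18,930.3804

$18,930.38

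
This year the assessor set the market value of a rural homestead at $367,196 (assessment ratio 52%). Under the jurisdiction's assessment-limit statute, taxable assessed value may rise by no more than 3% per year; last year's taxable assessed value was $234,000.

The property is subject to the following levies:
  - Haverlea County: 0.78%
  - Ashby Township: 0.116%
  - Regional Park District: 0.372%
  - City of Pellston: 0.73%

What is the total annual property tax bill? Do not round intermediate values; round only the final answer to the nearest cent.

Uncapped assessed value = $367,196 × 0.52 = $190,941.92
Cap limit = $234,000 × 1.03 = $241,020
Taxable assessed value = min($190,941.92, $241,020) = $190,941.92 (cap does not bind)
Haverlea County: $190,941.92 × 0.0078 = $1,489.346976
Ashby Township: $190,941.92 × 0.00116 = $221.4926272
Regional Park District: $190,941.92 × 0.00372 = $710.3039424
City of Pellston: $190,941.92 × 0.0073 = $1,393.876016
Total = $3,815.0195616

$3,815.02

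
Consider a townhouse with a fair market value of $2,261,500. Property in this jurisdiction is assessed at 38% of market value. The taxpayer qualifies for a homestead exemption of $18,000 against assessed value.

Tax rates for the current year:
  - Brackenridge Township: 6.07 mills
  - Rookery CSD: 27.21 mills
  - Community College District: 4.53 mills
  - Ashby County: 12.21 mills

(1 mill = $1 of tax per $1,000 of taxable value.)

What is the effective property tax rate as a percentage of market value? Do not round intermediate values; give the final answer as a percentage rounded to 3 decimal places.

1.861%

Assessed value = $2,261,500 × 0.38 = $859,370
Taxable value = $859,370 − $18,000 = $841,370
Brackenridge Township: $841,370 × 0.00607 = $5,107.1159
Rookery CSD: $841,370 × 0.02721 = $22,893.6777
Community College District: $841,370 × 0.00453 = $3,811.4061
Ashby County: $841,370 × 0.01221 = $10,273.1277
Total tax = $42,085.3274
Effective rate = $42,085.3274 ÷ $2,261,500 = 1.861% of market value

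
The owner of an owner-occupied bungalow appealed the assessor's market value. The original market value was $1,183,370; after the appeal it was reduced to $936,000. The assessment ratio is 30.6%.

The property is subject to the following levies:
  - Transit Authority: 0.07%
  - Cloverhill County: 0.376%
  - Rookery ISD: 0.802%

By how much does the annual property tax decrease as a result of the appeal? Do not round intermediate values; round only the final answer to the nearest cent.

Old assessed value = $1,183,370 × 0.306 = $362,111.22
New assessed value = $936,000 × 0.306 = $286,416
Combined rate = 0.0007 + 0.00376 + 0.00802 = 0.01248
Old tax = $362,111.22 × 0.01248 = $4,519.1480256
New tax = $286,416 × 0.01248 = $3,574.47168
Reduction = $4,519.1480256 − $3,574.47168 = $944.6763456

$944.68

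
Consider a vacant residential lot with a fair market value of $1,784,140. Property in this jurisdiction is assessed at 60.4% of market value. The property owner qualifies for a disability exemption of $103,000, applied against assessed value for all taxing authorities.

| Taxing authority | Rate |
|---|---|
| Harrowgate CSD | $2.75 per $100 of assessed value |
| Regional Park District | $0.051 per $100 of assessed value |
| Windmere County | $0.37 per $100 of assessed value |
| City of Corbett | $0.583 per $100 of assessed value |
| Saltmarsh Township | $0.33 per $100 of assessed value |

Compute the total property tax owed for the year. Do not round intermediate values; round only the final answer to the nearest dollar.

$39,804

Assessed value = $1,784,140 × 0.604 = $1,077,620.56
Taxable value = $1,077,620.56 − $103,000 = $974,620.56
Harrowgate CSD: $974,620.56 × 0.0275 = $26,802.0654
Regional Park District: $974,620.56 × 0.00051 = $497.0564856
Windmere County: $974,620.56 × 0.0037 = $3,606.096072
City of Corbett: $974,620.56 × 0.00583 = $5,682.0378648
Saltmarsh Township: $974,620.56 × 0.0033 = $3,216.247848
Total = $26,802.0654 + $497.0564856 + $3,606.096072 + $5,682.0378648 + $3,216.247848 = $39,803.5036704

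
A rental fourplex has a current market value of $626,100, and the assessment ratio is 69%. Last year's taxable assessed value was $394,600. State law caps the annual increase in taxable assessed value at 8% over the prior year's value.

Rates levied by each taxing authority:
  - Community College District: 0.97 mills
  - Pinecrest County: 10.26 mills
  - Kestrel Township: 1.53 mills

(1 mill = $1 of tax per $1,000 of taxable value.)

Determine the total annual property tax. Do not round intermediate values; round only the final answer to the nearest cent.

$5,437.90

Uncapped assessed value = $626,100 × 0.69 = $432,009
Cap limit = $394,600 × 1.08 = $426,168
Taxable assessed value = min($432,009, $426,168) = $426,168 (cap binds)
Community College District: $426,168 × 0.00097 = $413.38296
Pinecrest County: $426,168 × 0.01026 = $4,372.48368
Kestrel Township: $426,168 × 0.00153 = $652.03704
Total = $5,437.90368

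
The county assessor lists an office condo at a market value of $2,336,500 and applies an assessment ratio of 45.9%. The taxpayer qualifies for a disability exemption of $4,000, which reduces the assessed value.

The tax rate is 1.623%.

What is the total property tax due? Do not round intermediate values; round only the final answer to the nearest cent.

Assessed value = $2,336,500 × 0.459 = $1,072,453.5
Taxable value = $1,072,453.5 − $4,000 = $1,068,453.5
Tax = $1,068,453.5 × 0.01623 = $17,341.000305

$17,341.00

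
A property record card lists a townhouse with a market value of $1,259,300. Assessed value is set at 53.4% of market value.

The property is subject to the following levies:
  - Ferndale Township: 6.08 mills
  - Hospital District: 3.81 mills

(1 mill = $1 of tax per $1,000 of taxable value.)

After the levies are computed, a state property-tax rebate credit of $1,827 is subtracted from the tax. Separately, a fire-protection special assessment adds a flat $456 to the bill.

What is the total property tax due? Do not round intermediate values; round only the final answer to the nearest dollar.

Assessed value = $1,259,300 × 0.534 = $672,466.2
Ferndale Township: $672,466.2 × 0.00608 = $4,088.594496
Hospital District: $672,466.2 × 0.00381 = $2,562.096222
Levies subtotal = $6,650.690718
After credit = $6,650.690718 − $1,827 = $4,823.690718
Total = $4,823.690718 + $456 = $5,279.690718

$5,280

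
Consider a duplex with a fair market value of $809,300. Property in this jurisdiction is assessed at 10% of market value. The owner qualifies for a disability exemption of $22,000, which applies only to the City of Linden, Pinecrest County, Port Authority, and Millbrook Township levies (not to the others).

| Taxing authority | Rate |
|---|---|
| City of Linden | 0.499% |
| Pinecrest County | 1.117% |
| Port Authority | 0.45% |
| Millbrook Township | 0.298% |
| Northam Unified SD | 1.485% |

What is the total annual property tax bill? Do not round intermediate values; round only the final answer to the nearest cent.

$2,594.92

Assessed value = $809,300 × 0.1 = $80,930
City of Linden: ($80,930 − $22,000) × 0.00499 = $58,930 × 0.00499 = $294.0607
Pinecrest County: ($80,930 − $22,000) × 0.01117 = $58,930 × 0.01117 = $658.2481
Port Authority: ($80,930 − $22,000) × 0.0045 = $58,930 × 0.0045 = $265.185
Millbrook Township: ($80,930 − $22,000) × 0.00298 = $58,930 × 0.00298 = $175.6114
Northam Unified SD: $80,930 × 0.01485 = $1,201.8105
Total = $2,594.9157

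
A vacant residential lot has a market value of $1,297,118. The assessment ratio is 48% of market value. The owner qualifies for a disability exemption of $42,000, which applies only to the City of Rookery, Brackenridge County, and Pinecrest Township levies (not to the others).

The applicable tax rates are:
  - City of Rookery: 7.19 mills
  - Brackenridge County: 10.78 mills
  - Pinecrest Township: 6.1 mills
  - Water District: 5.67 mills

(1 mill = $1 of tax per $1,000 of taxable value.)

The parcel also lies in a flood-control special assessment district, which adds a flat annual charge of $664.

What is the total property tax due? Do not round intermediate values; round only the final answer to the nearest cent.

$18,169.68

Assessed value = $1,297,118 × 0.48 = $622,616.64
City of Rookery: ($622,616.64 − $42,000) × 0.00719 = $580,616.64 × 0.00719 = $4,174.6336416
Brackenridge County: ($622,616.64 − $42,000) × 0.01078 = $580,616.64 × 0.01078 = $6,259.0473792
Pinecrest Township: ($622,616.64 − $42,000) × 0.0061 = $580,616.64 × 0.0061 = $3,541.761504
Water District: $622,616.64 × 0.00567 = $3,530.2363488
Levies subtotal = $17,505.6788736
Total = $17,505.6788736 + $664 = $18,169.6788736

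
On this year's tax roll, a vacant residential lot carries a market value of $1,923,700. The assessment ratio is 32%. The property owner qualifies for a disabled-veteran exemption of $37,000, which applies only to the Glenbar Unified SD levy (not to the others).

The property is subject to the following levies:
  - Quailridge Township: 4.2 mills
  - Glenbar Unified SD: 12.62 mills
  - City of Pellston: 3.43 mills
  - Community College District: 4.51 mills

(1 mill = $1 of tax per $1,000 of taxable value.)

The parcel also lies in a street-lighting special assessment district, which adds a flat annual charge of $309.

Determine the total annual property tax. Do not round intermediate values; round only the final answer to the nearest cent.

Assessed value = $1,923,700 × 0.32 = $615,584
Quailridge Township: $615,584 × 0.0042 = $2,585.4528
Glenbar Unified SD: ($615,584 − $37,000) × 0.01262 = $578,584 × 0.01262 = $7,301.73008
City of Pellston: $615,584 × 0.00343 = $2,111.45312
Community College District: $615,584 × 0.00451 = $2,776.28384
Levies subtotal = $14,774.91984
Total = $14,774.91984 + $309 = $15,083.91984

$15,083.92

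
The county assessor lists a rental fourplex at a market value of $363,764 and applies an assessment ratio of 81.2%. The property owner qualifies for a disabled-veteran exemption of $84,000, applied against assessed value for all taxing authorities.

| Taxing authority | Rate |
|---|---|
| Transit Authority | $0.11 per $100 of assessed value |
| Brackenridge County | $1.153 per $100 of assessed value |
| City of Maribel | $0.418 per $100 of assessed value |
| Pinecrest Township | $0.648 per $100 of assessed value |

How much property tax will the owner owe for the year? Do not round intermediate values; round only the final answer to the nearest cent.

Assessed value = $363,764 × 0.812 = $295,376.368
Taxable value = $295,376.368 − $84,000 = $211,376.368
Transit Authority: $211,376.368 × 0.0011 = $232.5140048
Brackenridge County: $211,376.368 × 0.01153 = $2,437.16952304
City of Maribel: $211,376.368 × 0.00418 = $883.55321824
Pinecrest Township: $211,376.368 × 0.00648 = $1,369.71886464
Total = $232.5140048 + $2,437.16952304 + $883.55321824 + $1,369.71886464 = $4,922.95561072

$4,922.96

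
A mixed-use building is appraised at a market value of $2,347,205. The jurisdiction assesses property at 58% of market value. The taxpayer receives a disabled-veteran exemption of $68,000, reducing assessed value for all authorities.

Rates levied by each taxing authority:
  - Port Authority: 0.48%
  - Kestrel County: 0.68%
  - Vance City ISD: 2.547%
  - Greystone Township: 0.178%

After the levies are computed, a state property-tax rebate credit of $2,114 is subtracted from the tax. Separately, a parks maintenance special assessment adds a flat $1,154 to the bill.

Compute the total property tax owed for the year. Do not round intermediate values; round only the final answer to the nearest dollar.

$49,288

Assessed value = $2,347,205 × 0.58 = $1,361,378.9
Taxable value = $1,361,378.9 − $68,000 = $1,293,378.9
Port Authority: $1,293,378.9 × 0.0048 = $6,208.21872
Kestrel County: $1,293,378.9 × 0.0068 = $8,794.97652
Vance City ISD: $1,293,378.9 × 0.02547 = $32,942.360583
Greystone Township: $1,293,378.9 × 0.00178 = $2,302.214442
Levies subtotal = $50,247.770265
After credit = $50,247.770265 − $2,114 = $48,133.770265
Total = $48,133.770265 + $1,154 = $49,287.770265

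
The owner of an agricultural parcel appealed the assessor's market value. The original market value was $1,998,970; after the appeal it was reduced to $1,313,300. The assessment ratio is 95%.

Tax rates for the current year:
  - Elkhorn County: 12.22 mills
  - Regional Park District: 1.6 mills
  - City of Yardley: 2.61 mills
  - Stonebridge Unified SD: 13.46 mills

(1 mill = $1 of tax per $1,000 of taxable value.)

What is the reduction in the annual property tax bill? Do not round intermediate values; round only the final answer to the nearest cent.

$19,469.94

Old assessed value = $1,998,970 × 0.95 = $1,899,021.5
New assessed value = $1,313,300 × 0.95 = $1,247,635
Combined rate = 0.01222 + 0.0016 + 0.00261 + 0.01346 = 0.02989
Old tax = $1,899,021.5 × 0.02989 = $56,761.752635
New tax = $1,247,635 × 0.02989 = $37,291.81015
Reduction = $56,761.752635 − $37,291.81015 = $19,469.942485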